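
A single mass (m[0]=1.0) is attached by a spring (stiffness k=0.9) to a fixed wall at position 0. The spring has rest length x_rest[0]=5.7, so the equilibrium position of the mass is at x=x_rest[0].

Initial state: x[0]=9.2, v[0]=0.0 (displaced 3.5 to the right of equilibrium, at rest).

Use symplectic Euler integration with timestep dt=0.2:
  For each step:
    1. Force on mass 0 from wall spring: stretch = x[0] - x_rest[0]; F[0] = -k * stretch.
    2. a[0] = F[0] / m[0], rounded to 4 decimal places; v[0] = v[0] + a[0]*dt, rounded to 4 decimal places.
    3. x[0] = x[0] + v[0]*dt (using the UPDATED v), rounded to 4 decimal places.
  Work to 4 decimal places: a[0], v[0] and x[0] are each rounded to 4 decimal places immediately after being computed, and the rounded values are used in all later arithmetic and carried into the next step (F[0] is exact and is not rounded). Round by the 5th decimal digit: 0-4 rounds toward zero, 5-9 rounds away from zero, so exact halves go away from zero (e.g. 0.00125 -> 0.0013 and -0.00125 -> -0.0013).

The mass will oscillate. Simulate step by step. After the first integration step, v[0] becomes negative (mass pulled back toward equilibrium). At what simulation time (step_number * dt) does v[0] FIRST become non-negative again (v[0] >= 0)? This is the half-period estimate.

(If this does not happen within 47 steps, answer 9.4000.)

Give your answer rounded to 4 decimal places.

Step 0: x=[9.2000] v=[0.0000]
Step 1: x=[9.0740] v=[-0.6300]
Step 2: x=[8.8265] v=[-1.2373]
Step 3: x=[8.4665] v=[-1.8001]
Step 4: x=[8.0069] v=[-2.2981]
Step 5: x=[7.4642] v=[-2.7133]
Step 6: x=[6.8580] v=[-3.0309]
Step 7: x=[6.2101] v=[-3.2393]
Step 8: x=[5.5439] v=[-3.3311]
Step 9: x=[4.8833] v=[-3.3030]
Step 10: x=[4.2521] v=[-3.1560]
Step 11: x=[3.6730] v=[-2.8954]
Step 12: x=[3.1669] v=[-2.5305]
Step 13: x=[2.7520] v=[-2.0745]
Step 14: x=[2.4432] v=[-1.5439]
Step 15: x=[2.2517] v=[-0.9577]
Step 16: x=[2.1843] v=[-0.3370]
Step 17: x=[2.2435] v=[0.2958]
First v>=0 after going negative at step 17, time=3.4000

Answer: 3.4000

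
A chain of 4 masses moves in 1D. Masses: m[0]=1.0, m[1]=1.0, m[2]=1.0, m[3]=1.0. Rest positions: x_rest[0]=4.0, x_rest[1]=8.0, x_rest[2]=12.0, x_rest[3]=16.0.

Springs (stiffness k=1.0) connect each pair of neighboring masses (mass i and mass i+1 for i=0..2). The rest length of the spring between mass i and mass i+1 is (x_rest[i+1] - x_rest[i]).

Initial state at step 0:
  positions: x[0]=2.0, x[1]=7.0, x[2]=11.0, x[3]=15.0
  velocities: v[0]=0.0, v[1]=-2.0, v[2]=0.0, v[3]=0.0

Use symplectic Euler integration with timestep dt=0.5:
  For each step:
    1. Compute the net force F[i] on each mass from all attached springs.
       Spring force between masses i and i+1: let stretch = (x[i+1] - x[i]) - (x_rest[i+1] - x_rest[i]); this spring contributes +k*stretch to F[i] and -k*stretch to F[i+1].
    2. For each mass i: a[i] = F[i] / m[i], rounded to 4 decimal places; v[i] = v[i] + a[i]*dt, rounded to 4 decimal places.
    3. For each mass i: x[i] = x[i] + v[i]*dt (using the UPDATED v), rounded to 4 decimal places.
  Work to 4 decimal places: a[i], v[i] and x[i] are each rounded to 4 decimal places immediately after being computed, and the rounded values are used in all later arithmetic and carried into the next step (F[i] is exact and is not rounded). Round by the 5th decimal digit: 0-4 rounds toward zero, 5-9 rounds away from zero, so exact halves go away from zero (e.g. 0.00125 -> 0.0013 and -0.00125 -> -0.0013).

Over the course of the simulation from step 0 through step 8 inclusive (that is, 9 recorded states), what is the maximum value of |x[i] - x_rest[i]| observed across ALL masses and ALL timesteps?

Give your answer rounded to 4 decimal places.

Answer: 4.3365

Derivation:
Step 0: x=[2.0000 7.0000 11.0000 15.0000] v=[0.0000 -2.0000 0.0000 0.0000]
Step 1: x=[2.2500 5.7500 11.0000 15.0000] v=[0.5000 -2.5000 0.0000 0.0000]
Step 2: x=[2.3750 4.9375 10.6875 15.0000] v=[0.2500 -1.6250 -0.6250 0.0000]
Step 3: x=[2.1406 4.9219 10.0156 14.9219] v=[-0.4688 -0.0313 -1.3438 -0.1563]
Step 4: x=[1.6015 5.4844 9.2969 14.6172] v=[-1.0782 1.1249 -1.4375 -0.6095]
Step 5: x=[1.0331 6.0293 8.9551 13.9824] v=[-1.1368 1.0897 -0.6836 -1.2697]
Step 6: x=[0.7138 6.0566 9.1387 13.0907] v=[-0.6387 0.0545 0.3672 -1.7834]
Step 7: x=[0.7302 5.5187 9.5398 12.2110] v=[0.0327 -1.0759 0.8022 -1.7594]
Step 8: x=[0.9437 4.7889 9.6035 11.6635] v=[0.4270 -1.4596 0.1273 -1.0950]
Max displacement = 4.3365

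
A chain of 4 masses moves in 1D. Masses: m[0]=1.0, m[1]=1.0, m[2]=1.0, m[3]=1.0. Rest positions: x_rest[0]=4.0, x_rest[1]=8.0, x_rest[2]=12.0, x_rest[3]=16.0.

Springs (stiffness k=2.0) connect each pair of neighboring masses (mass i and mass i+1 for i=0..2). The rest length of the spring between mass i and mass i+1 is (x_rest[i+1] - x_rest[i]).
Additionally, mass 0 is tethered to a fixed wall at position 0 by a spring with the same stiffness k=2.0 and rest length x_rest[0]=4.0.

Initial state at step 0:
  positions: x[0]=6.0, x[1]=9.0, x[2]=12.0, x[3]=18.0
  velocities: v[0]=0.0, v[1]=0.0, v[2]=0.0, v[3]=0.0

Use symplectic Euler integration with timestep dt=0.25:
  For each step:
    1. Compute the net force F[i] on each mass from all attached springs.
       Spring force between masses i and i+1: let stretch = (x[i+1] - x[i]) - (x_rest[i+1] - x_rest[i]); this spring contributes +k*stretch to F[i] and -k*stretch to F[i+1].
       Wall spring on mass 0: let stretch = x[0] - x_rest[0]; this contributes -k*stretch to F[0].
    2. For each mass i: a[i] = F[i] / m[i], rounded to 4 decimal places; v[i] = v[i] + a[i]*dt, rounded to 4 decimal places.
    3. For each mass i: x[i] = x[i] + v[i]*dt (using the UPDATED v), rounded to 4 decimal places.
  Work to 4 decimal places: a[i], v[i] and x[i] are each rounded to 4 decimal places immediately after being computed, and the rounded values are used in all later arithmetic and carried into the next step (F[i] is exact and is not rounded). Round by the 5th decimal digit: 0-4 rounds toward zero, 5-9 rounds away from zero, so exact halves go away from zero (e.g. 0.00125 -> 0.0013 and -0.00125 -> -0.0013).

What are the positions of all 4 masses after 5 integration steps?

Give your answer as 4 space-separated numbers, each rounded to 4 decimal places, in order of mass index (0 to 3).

Answer: 3.0474 8.9174 14.2782 16.3453

Derivation:
Step 0: x=[6.0000 9.0000 12.0000 18.0000] v=[0.0000 0.0000 0.0000 0.0000]
Step 1: x=[5.6250 9.0000 12.3750 17.7500] v=[-1.5000 0.0000 1.5000 -1.0000]
Step 2: x=[4.9688 9.0000 13.0000 17.3281] v=[-2.6250 0.0000 2.5000 -1.6875]
Step 3: x=[4.1954 8.9961 13.6660 16.8652] v=[-3.0938 -0.0156 2.6641 -1.8516]
Step 4: x=[3.4976 8.9759 14.1482 16.5024] v=[-2.7912 -0.0810 1.9288 -1.4512]
Step 5: x=[3.0474 8.9174 14.2782 16.3453] v=[-1.8009 -0.2340 0.5198 -0.6283]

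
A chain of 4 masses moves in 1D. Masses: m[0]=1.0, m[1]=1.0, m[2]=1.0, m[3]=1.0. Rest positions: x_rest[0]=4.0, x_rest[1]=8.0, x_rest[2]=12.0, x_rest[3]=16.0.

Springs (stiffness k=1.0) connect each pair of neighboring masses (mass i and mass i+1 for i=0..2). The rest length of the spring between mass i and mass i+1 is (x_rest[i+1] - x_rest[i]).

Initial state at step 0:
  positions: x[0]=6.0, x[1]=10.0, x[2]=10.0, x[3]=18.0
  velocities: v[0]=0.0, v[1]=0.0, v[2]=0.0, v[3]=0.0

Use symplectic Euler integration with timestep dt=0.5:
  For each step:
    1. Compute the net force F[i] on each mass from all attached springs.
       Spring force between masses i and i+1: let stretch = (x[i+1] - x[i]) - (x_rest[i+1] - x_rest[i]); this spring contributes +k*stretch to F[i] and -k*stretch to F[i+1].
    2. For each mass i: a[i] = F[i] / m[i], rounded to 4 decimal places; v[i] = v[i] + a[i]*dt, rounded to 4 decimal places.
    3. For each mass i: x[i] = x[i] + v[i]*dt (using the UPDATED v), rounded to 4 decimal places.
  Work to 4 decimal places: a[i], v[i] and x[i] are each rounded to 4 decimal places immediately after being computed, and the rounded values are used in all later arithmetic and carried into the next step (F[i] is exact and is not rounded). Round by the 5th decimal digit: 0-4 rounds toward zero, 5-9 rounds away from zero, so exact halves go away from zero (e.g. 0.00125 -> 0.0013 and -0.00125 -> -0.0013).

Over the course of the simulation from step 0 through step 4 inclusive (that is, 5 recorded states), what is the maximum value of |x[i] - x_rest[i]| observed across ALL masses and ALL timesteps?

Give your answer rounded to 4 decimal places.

Answer: 3.6875

Derivation:
Step 0: x=[6.0000 10.0000 10.0000 18.0000] v=[0.0000 0.0000 0.0000 0.0000]
Step 1: x=[6.0000 9.0000 12.0000 17.0000] v=[0.0000 -2.0000 4.0000 -2.0000]
Step 2: x=[5.7500 8.0000 14.5000 15.7500] v=[-0.5000 -2.0000 5.0000 -2.5000]
Step 3: x=[5.0625 8.0625 15.6875 15.1875] v=[-1.3750 0.1250 2.3750 -1.1250]
Step 4: x=[4.1250 9.2813 14.8438 15.7500] v=[-1.8750 2.4375 -1.6875 1.1250]
Max displacement = 3.6875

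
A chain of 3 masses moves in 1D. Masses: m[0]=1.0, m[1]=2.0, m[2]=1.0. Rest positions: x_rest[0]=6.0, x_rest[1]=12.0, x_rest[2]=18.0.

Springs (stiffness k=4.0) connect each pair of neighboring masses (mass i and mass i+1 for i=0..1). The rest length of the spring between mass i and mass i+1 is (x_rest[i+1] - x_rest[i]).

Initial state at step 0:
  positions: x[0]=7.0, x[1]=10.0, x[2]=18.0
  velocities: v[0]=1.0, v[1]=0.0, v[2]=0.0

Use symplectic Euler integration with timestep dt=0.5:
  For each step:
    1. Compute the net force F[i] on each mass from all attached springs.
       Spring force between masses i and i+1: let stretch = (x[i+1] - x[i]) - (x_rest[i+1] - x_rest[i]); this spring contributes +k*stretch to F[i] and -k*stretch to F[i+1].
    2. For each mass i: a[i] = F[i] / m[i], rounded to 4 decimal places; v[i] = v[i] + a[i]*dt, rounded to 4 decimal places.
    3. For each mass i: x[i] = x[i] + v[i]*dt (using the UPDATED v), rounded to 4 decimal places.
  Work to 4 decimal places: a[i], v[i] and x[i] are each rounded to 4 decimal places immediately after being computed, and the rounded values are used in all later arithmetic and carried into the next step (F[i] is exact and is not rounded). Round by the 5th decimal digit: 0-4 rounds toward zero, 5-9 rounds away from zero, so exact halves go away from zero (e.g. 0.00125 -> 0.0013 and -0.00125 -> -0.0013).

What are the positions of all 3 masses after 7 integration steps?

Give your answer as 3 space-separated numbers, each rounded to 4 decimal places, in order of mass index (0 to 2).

Answer: 7.5000 11.0000 19.0000

Derivation:
Step 0: x=[7.0000 10.0000 18.0000] v=[1.0000 0.0000 0.0000]
Step 1: x=[4.5000 12.5000 16.0000] v=[-5.0000 5.0000 -4.0000]
Step 2: x=[4.0000 12.7500 16.5000] v=[-1.0000 0.5000 1.0000]
Step 3: x=[6.2500 10.5000 19.2500] v=[4.5000 -4.5000 5.5000]
Step 4: x=[6.7500 10.5000 19.2500] v=[1.0000 0.0000 0.0000]
Step 5: x=[5.0000 13.0000 16.5000] v=[-3.5000 5.0000 -5.5000]
Step 6: x=[5.2500 13.2500 16.2500] v=[0.5000 0.5000 -0.5000]
Step 7: x=[7.5000 11.0000 19.0000] v=[4.5000 -4.5000 5.5000]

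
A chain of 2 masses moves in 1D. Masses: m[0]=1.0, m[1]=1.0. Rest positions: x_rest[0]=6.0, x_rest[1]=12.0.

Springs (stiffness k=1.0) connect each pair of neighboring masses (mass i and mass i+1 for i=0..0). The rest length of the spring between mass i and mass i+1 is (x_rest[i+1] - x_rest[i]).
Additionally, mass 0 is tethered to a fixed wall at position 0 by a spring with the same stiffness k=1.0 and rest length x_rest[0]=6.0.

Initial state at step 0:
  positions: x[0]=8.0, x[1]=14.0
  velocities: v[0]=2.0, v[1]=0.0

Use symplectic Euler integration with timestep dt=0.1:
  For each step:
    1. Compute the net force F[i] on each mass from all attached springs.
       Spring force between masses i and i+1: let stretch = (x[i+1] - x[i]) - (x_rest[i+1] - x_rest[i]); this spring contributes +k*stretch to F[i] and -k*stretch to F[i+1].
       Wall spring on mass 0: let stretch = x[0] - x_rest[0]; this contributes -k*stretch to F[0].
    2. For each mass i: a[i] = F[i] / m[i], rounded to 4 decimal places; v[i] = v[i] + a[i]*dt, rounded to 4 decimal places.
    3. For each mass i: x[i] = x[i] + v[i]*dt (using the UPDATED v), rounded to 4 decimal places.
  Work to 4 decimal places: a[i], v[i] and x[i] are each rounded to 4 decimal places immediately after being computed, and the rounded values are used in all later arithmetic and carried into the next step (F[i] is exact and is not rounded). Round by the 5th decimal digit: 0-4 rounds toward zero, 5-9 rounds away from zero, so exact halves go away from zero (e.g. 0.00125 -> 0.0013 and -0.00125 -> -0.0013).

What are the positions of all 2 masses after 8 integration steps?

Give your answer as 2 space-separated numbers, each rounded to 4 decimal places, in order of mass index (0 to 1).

Step 0: x=[8.0000 14.0000] v=[2.0000 0.0000]
Step 1: x=[8.1800 14.0000] v=[1.8000 0.0000]
Step 2: x=[8.3364 14.0018] v=[1.5640 0.0180]
Step 3: x=[8.4661 14.0070] v=[1.2969 0.0515]
Step 4: x=[8.5665 14.0167] v=[1.0044 0.0974]
Step 5: x=[8.6358 14.0319] v=[0.6928 0.1524]
Step 6: x=[8.6727 14.0532] v=[0.3688 0.2128]
Step 7: x=[8.6767 14.0807] v=[0.0396 0.2748]
Step 8: x=[8.6479 14.1141] v=[-0.2877 0.3344]

Answer: 8.6479 14.1141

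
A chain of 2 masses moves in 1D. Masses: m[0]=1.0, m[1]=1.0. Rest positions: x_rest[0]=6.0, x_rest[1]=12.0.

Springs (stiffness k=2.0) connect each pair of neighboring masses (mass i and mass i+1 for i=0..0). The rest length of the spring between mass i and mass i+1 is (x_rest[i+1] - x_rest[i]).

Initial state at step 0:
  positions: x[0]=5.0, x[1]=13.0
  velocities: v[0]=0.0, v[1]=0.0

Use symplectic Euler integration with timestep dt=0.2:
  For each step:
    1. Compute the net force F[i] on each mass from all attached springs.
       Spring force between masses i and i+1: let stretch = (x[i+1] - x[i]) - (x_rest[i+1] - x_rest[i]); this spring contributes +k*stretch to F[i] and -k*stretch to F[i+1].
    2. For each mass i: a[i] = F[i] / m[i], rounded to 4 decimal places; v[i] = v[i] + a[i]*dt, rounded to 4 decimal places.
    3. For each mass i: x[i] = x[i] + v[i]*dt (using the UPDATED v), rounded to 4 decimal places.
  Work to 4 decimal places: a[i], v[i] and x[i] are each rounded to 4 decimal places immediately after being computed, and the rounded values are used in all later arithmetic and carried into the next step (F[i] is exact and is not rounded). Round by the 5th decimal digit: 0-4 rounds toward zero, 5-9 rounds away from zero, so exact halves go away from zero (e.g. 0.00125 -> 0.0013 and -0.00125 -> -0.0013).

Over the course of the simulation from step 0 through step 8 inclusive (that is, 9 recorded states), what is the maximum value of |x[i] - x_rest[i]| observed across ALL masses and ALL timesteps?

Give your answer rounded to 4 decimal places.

Step 0: x=[5.0000 13.0000] v=[0.0000 0.0000]
Step 1: x=[5.1600 12.8400] v=[0.8000 -0.8000]
Step 2: x=[5.4544 12.5456] v=[1.4720 -1.4720]
Step 3: x=[5.8361 12.1639] v=[1.9085 -1.9085]
Step 4: x=[6.2440 11.7560] v=[2.0396 -2.0396]
Step 5: x=[6.6129 11.3871] v=[1.8444 -1.8444]
Step 6: x=[6.8837 11.1163] v=[1.3541 -1.3541]
Step 7: x=[7.0131 10.9869] v=[0.6471 -0.6471]
Step 8: x=[6.9804 11.0196] v=[-0.1634 0.1634]
Max displacement = 1.0131

Answer: 1.0131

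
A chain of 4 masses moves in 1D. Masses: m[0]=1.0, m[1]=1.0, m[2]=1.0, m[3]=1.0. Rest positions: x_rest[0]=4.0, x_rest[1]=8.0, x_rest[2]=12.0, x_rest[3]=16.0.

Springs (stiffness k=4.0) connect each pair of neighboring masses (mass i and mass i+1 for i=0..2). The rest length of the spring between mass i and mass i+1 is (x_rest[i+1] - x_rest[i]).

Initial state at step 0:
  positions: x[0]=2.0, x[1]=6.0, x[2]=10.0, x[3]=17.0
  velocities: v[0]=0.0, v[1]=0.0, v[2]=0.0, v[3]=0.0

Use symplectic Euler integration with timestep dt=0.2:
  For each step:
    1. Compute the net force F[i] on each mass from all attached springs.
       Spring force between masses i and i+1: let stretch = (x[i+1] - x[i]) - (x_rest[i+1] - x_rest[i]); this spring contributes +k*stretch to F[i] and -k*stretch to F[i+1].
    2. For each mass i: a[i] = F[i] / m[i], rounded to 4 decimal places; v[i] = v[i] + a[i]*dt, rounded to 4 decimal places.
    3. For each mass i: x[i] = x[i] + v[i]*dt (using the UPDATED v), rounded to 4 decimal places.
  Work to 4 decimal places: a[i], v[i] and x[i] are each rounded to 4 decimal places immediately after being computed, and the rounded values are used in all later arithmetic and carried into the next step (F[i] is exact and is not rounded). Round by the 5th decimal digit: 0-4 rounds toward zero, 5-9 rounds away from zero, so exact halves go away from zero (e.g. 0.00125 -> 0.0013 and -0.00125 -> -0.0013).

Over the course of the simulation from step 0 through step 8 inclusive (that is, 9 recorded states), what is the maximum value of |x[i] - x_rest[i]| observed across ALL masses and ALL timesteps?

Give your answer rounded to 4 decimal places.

Answer: 2.4039

Derivation:
Step 0: x=[2.0000 6.0000 10.0000 17.0000] v=[0.0000 0.0000 0.0000 0.0000]
Step 1: x=[2.0000 6.0000 10.4800 16.5200] v=[0.0000 0.0000 2.4000 -2.4000]
Step 2: x=[2.0000 6.0768 11.2096 15.7136] v=[0.0000 0.3840 3.6480 -4.0320]
Step 3: x=[2.0123 6.3226 11.8386 14.8266] v=[0.0614 1.2288 3.1450 -4.4352]
Step 4: x=[2.0742 6.7613 12.0631 14.1015] v=[0.3096 2.1934 1.1226 -3.6256]
Step 5: x=[2.2461 7.2983 11.7655 13.6902] v=[0.8593 2.6852 -1.4881 -2.0563]
Step 6: x=[2.5863 7.7417 11.0611 13.6110] v=[1.7011 2.2172 -3.5221 -0.3961]
Step 7: x=[3.1114 7.8914 10.2336 13.7638] v=[2.6254 0.7484 -4.1377 0.7640]
Step 8: x=[3.7613 7.6510 9.5961 13.9918] v=[3.2494 -1.2018 -3.1873 1.1398]
Max displacement = 2.4039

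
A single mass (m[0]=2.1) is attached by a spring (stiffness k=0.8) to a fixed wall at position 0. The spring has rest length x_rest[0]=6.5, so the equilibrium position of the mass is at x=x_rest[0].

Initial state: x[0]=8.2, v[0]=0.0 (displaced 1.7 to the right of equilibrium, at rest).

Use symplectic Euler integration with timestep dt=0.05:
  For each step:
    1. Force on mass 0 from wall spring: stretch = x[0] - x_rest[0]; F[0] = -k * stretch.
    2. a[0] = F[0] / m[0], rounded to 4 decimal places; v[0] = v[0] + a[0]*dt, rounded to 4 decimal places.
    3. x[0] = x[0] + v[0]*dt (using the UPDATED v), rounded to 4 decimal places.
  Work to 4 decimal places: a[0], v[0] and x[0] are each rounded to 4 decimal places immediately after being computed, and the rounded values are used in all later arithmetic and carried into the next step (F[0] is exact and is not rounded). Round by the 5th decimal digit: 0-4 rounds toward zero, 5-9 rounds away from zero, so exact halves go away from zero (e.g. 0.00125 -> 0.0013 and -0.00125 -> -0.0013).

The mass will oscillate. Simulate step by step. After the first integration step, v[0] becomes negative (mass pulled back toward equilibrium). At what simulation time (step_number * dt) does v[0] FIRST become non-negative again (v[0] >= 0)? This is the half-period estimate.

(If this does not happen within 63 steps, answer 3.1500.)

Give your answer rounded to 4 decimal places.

Answer: 3.1500

Derivation:
Step 0: x=[8.2000] v=[0.0000]
Step 1: x=[8.1984] v=[-0.0324]
Step 2: x=[8.1952] v=[-0.0648]
Step 3: x=[8.1903] v=[-0.0971]
Step 4: x=[8.1838] v=[-0.1293]
Step 5: x=[8.1757] v=[-0.1614]
Step 6: x=[8.1660] v=[-0.1933]
Step 7: x=[8.1548] v=[-0.2250]
Step 8: x=[8.1420] v=[-0.2565]
Step 9: x=[8.1276] v=[-0.2878]
Step 10: x=[8.1117] v=[-0.3188]
Step 11: x=[8.0942] v=[-0.3495]
Step 12: x=[8.0752] v=[-0.3799]
Step 13: x=[8.0547] v=[-0.4099]
Step 14: x=[8.0327] v=[-0.4395]
Step 15: x=[8.0093] v=[-0.4687]
Step 16: x=[7.9844] v=[-0.4975]
Step 17: x=[7.9581] v=[-0.5258]
Step 18: x=[7.9304] v=[-0.5536]
Step 19: x=[7.9014] v=[-0.5808]
Step 20: x=[7.8710] v=[-0.6075]
Step 21: x=[7.8393] v=[-0.6336]
Step 22: x=[7.8063] v=[-0.6591]
Step 23: x=[7.7721] v=[-0.6840]
Step 24: x=[7.7367] v=[-0.7082]
Step 25: x=[7.7001] v=[-0.7318]
Step 26: x=[7.6624] v=[-0.7547]
Step 27: x=[7.6236] v=[-0.7768]
Step 28: x=[7.5837] v=[-0.7982]
Step 29: x=[7.5428] v=[-0.8188]
Step 30: x=[7.5009] v=[-0.8387]
Step 31: x=[7.4580] v=[-0.8578]
Step 32: x=[7.4142] v=[-0.8761]
Step 33: x=[7.3695] v=[-0.8935]
Step 34: x=[7.3240] v=[-0.9101]
Step 35: x=[7.2777] v=[-0.9258]
Step 36: x=[7.2307] v=[-0.9406]
Step 37: x=[7.1830] v=[-0.9545]
Step 38: x=[7.1346] v=[-0.9675]
Step 39: x=[7.0856] v=[-0.9796]
Step 40: x=[7.0361] v=[-0.9908]
Step 41: x=[6.9861] v=[-1.0010]
Step 42: x=[6.9356] v=[-1.0103]
Step 43: x=[6.8847] v=[-1.0186]
Step 44: x=[6.8334] v=[-1.0259]
Step 45: x=[6.7818] v=[-1.0323]
Step 46: x=[6.7299] v=[-1.0377]
Step 47: x=[6.6778] v=[-1.0421]
Step 48: x=[6.6255] v=[-1.0455]
Step 49: x=[6.5731] v=[-1.0479]
Step 50: x=[6.5206] v=[-1.0493]
Step 51: x=[6.4681] v=[-1.0497]
Step 52: x=[6.4156] v=[-1.0491]
Step 53: x=[6.3632] v=[-1.0475]
Step 54: x=[6.3110] v=[-1.0449]
Step 55: x=[6.2589] v=[-1.0413]
Step 56: x=[6.2071] v=[-1.0367]
Step 57: x=[6.1555] v=[-1.0311]
Step 58: x=[6.1043] v=[-1.0245]
Step 59: x=[6.0535] v=[-1.0170]
Step 60: x=[6.0031] v=[-1.0085]
Step 61: x=[5.9532] v=[-0.9990]
Step 62: x=[5.9038] v=[-0.9886]
Step 63: x=[5.8549] v=[-0.9772]
v[0] did not become non-negative within 63 steps; using fallback time=3.1500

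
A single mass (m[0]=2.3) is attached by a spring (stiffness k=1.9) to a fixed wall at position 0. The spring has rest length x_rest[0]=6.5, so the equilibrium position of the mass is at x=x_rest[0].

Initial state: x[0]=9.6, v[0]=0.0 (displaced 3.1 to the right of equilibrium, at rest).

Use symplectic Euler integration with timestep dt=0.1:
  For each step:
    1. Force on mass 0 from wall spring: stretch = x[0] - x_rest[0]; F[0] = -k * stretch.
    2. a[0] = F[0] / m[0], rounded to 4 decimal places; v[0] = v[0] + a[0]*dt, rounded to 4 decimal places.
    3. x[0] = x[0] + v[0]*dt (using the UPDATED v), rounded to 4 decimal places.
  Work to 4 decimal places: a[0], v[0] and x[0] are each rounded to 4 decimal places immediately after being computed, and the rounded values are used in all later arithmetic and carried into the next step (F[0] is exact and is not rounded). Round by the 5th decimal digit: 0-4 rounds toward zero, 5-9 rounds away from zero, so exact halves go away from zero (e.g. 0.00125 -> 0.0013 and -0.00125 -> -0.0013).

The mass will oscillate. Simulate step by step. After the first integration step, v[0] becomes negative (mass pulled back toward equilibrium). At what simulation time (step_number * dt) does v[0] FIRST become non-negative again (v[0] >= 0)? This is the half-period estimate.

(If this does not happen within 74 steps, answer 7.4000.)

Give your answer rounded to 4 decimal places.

Step 0: x=[9.6000] v=[0.0000]
Step 1: x=[9.5744] v=[-0.2561]
Step 2: x=[9.5234] v=[-0.5101]
Step 3: x=[9.4474] v=[-0.7599]
Step 4: x=[9.3471] v=[-1.0034]
Step 5: x=[9.2232] v=[-1.2386]
Step 6: x=[9.0768] v=[-1.4636]
Step 7: x=[8.9092] v=[-1.6765]
Step 8: x=[8.7217] v=[-1.8755]
Step 9: x=[8.5158] v=[-2.0590]
Step 10: x=[8.2933] v=[-2.2255]
Step 11: x=[8.0559] v=[-2.3736]
Step 12: x=[7.8057] v=[-2.5021]
Step 13: x=[7.5447] v=[-2.6100]
Step 14: x=[7.2751] v=[-2.6963]
Step 15: x=[6.9991] v=[-2.7603]
Step 16: x=[6.7190] v=[-2.8015]
Step 17: x=[6.4370] v=[-2.8196]
Step 18: x=[6.1556] v=[-2.8144]
Step 19: x=[5.8770] v=[-2.7860]
Step 20: x=[5.6036] v=[-2.7345]
Step 21: x=[5.3376] v=[-2.6605]
Step 22: x=[5.0812] v=[-2.5645]
Step 23: x=[4.8365] v=[-2.4473]
Step 24: x=[4.6055] v=[-2.3099]
Step 25: x=[4.3902] v=[-2.1534]
Step 26: x=[4.1923] v=[-1.9791]
Step 27: x=[4.0135] v=[-1.7885]
Step 28: x=[3.8552] v=[-1.5831]
Step 29: x=[3.7187] v=[-1.3646]
Step 30: x=[3.6052] v=[-1.1348]
Step 31: x=[3.5156] v=[-0.8957]
Step 32: x=[3.4507] v=[-0.6492]
Step 33: x=[3.4110] v=[-0.3973]
Step 34: x=[3.3968] v=[-0.1421]
Step 35: x=[3.4082] v=[0.1143]
First v>=0 after going negative at step 35, time=3.5000

Answer: 3.5000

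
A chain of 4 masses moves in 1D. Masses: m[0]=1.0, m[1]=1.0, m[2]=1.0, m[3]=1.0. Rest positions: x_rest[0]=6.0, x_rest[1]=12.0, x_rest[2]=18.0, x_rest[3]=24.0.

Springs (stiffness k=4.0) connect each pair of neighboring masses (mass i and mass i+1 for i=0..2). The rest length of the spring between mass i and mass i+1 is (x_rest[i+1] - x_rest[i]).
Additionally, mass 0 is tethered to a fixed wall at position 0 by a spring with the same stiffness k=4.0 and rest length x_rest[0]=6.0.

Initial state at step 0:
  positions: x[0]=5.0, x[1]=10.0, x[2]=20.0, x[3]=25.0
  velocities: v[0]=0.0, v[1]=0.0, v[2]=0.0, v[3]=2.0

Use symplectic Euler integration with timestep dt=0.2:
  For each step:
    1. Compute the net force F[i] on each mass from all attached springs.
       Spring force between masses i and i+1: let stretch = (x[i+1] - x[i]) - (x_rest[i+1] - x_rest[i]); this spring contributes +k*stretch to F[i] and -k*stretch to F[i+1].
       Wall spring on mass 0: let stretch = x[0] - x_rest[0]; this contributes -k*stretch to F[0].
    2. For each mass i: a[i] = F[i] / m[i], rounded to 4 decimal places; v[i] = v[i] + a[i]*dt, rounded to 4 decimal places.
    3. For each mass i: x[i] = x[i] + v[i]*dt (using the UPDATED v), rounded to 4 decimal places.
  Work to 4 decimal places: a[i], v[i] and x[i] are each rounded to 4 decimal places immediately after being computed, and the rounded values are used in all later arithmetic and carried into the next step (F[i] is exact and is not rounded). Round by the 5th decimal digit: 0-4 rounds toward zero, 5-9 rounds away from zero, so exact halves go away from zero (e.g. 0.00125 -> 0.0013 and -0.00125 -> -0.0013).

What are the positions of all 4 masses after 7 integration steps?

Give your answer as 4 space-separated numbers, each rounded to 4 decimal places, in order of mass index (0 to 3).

Answer: 8.3063 12.9343 20.2997 23.5116

Derivation:
Step 0: x=[5.0000 10.0000 20.0000 25.0000] v=[0.0000 0.0000 0.0000 2.0000]
Step 1: x=[5.0000 10.8000 19.2000 25.5600] v=[0.0000 4.0000 -4.0000 2.8000]
Step 2: x=[5.1280 12.0160 18.0736 26.0624] v=[0.6400 6.0800 -5.6320 2.5120]
Step 3: x=[5.5376 13.0991 17.2562 26.2466] v=[2.0480 5.4157 -4.0870 0.9210]
Step 4: x=[6.2710 13.6375 17.2121 25.9523] v=[3.6671 2.6922 -0.2204 -1.4713]
Step 5: x=[7.1797 13.5692 17.9945 25.2196] v=[4.5435 -0.3413 3.9121 -3.6635]
Step 6: x=[7.9620 13.1867 19.2249 24.2909] v=[3.9113 -1.9127 6.1519 -4.6436]
Step 7: x=[8.3063 12.9343 20.2997 23.5116] v=[1.7215 -1.2619 5.3741 -3.8964]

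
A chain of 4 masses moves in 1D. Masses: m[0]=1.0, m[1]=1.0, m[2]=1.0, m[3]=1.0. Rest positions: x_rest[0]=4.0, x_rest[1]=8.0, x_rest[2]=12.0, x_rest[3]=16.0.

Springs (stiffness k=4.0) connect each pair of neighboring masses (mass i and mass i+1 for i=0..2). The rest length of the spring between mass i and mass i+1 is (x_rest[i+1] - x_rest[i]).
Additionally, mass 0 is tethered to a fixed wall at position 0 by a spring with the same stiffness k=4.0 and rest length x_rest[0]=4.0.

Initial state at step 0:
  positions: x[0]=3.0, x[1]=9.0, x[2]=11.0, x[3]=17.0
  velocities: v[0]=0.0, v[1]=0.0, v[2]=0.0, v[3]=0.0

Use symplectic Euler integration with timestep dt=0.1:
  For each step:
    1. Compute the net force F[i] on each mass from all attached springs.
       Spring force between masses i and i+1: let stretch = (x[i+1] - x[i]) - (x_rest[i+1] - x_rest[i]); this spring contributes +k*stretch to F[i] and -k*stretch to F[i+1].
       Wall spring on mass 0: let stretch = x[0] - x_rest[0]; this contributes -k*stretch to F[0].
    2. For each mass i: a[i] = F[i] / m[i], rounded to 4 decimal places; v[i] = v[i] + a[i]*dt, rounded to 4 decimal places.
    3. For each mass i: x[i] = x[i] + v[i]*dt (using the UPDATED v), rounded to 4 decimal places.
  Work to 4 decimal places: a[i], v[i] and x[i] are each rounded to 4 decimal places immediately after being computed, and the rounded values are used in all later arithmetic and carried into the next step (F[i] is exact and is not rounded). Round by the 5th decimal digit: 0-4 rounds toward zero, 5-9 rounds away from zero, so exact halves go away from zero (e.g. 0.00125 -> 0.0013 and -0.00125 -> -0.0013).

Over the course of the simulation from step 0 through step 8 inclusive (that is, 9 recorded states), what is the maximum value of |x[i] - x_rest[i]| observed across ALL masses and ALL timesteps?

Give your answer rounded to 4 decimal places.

Answer: 1.3038

Derivation:
Step 0: x=[3.0000 9.0000 11.0000 17.0000] v=[0.0000 0.0000 0.0000 0.0000]
Step 1: x=[3.1200 8.8400 11.1600 16.9200] v=[1.2000 -1.6000 1.6000 -0.8000]
Step 2: x=[3.3440 8.5440 11.4576 16.7696] v=[2.2400 -2.9600 2.9760 -1.5040]
Step 3: x=[3.6422 8.1565 11.8511 16.5667] v=[2.9824 -3.8746 3.9354 -2.0288]
Step 4: x=[3.9753 7.7363 12.2855 16.3352] v=[3.3312 -4.2025 4.3438 -2.3150]
Step 5: x=[4.2999 7.3476 12.6999 16.1017] v=[3.2455 -3.8872 4.1440 -2.3349]
Step 6: x=[4.5744 7.0511 13.0363 15.8921] v=[2.7446 -2.9654 3.3638 -2.0956]
Step 7: x=[4.7650 6.8949 13.2475 15.7283] v=[1.9055 -1.5620 2.1120 -1.6379]
Step 8: x=[4.8502 6.9076 13.3038 15.6253] v=[0.8515 0.1271 0.5633 -1.0302]
Max displacement = 1.3038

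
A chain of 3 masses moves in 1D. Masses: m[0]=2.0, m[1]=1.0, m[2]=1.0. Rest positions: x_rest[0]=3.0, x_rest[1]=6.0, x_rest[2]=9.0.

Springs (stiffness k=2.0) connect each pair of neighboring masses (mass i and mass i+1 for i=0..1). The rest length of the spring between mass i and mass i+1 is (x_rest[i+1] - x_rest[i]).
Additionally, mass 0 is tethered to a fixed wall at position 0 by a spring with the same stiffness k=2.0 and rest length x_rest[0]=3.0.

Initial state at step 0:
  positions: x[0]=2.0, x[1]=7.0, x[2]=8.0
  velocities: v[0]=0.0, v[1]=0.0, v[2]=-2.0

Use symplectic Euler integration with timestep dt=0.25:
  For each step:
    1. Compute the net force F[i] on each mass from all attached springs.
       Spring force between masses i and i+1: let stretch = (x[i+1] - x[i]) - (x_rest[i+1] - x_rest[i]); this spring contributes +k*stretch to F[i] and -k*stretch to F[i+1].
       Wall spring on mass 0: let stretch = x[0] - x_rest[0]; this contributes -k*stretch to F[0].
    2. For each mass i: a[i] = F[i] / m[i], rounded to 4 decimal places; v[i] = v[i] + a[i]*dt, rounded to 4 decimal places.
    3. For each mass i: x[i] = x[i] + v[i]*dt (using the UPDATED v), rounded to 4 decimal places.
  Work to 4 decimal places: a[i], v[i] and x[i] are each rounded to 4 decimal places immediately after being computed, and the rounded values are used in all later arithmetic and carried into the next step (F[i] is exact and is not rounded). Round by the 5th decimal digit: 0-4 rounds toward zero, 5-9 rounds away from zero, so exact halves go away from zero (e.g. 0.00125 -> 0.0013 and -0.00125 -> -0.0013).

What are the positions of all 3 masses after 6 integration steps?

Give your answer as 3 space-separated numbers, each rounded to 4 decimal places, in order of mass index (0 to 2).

Answer: 3.2143 3.5244 7.5277

Derivation:
Step 0: x=[2.0000 7.0000 8.0000] v=[0.0000 0.0000 -2.0000]
Step 1: x=[2.1875 6.5000 7.7500] v=[0.7500 -2.0000 -1.0000]
Step 2: x=[2.5078 5.6172 7.7188] v=[1.2813 -3.5313 -0.1250]
Step 3: x=[2.8657 4.6084 7.7999] v=[1.4317 -4.0352 0.3242]
Step 4: x=[3.1535 3.7807 7.8570] v=[1.1510 -3.3108 0.2285]
Step 5: x=[3.2834 3.3841 7.7796] v=[0.5194 -1.5863 -0.3097]
Step 6: x=[3.2143 3.5244 7.5277] v=[-0.2763 0.5611 -1.0075]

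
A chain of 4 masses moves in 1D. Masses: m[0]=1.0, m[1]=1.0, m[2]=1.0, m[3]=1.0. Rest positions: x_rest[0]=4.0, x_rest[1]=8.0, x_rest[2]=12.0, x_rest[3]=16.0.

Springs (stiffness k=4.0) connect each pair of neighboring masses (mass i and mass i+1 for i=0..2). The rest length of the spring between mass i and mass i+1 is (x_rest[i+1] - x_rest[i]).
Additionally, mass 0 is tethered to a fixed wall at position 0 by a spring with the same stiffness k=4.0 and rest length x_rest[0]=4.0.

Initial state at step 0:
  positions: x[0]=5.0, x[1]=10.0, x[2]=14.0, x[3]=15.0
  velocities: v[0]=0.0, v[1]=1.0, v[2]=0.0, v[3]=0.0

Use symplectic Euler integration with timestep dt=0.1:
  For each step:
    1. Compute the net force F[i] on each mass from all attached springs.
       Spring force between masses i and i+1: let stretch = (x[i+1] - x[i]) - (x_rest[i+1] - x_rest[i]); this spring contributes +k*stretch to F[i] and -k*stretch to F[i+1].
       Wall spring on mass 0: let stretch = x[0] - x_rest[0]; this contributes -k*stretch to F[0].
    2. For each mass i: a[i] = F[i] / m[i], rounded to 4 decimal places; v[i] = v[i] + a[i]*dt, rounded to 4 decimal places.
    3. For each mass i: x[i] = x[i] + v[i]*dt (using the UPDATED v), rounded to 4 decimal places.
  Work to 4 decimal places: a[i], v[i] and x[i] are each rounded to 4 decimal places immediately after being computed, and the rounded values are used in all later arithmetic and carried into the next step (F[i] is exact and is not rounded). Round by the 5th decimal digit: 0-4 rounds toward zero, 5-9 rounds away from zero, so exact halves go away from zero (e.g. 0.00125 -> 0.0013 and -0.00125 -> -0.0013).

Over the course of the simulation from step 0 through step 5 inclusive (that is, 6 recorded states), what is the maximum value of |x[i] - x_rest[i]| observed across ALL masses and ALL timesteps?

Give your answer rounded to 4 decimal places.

Answer: 2.0704

Derivation:
Step 0: x=[5.0000 10.0000 14.0000 15.0000] v=[0.0000 1.0000 0.0000 0.0000]
Step 1: x=[5.0000 10.0600 13.8800 15.1200] v=[0.0000 0.6000 -1.2000 1.2000]
Step 2: x=[5.0024 10.0704 13.6568 15.3504] v=[0.0240 0.1040 -2.2320 2.3040]
Step 3: x=[5.0074 10.0215 13.3579 15.6731] v=[0.0502 -0.4886 -2.9891 3.2266]
Step 4: x=[5.0127 9.9055 13.0181 16.0632] v=[0.0529 -1.1597 -3.3976 3.9005]
Step 5: x=[5.0132 9.7183 12.6756 16.4915] v=[0.0049 -1.8718 -3.4246 4.2825]
Max displacement = 2.0704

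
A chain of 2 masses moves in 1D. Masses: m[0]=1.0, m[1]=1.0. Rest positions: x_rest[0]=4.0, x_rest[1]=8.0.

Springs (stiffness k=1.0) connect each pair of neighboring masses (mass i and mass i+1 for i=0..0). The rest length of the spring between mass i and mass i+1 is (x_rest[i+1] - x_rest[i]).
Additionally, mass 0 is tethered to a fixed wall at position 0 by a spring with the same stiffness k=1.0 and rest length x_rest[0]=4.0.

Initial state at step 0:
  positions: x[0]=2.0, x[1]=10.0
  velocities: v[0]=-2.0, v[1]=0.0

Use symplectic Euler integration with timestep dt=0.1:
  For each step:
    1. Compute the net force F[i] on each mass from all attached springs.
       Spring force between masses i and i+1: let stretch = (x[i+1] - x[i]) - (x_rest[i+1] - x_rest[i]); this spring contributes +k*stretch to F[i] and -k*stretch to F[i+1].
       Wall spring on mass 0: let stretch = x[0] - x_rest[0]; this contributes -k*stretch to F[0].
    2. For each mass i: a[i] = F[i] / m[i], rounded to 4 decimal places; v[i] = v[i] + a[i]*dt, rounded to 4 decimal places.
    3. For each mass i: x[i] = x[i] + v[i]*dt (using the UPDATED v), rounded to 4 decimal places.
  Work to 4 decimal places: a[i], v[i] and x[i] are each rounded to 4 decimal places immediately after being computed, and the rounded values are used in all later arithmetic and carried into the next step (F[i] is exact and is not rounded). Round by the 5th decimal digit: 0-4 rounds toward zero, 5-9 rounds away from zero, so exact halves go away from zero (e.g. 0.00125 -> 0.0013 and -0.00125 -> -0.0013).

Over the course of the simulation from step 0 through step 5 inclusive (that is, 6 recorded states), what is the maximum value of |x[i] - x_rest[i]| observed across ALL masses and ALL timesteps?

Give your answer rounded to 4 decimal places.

Step 0: x=[2.0000 10.0000] v=[-2.0000 0.0000]
Step 1: x=[1.8600 9.9600] v=[-1.4000 -0.4000]
Step 2: x=[1.7824 9.8790] v=[-0.7760 -0.8100]
Step 3: x=[1.7679 9.7570] v=[-0.1446 -1.2197]
Step 4: x=[1.8157 9.5951] v=[0.4775 -1.6186]
Step 5: x=[1.9231 9.3955] v=[1.0739 -1.9965]
Max displacement = 2.2321

Answer: 2.2321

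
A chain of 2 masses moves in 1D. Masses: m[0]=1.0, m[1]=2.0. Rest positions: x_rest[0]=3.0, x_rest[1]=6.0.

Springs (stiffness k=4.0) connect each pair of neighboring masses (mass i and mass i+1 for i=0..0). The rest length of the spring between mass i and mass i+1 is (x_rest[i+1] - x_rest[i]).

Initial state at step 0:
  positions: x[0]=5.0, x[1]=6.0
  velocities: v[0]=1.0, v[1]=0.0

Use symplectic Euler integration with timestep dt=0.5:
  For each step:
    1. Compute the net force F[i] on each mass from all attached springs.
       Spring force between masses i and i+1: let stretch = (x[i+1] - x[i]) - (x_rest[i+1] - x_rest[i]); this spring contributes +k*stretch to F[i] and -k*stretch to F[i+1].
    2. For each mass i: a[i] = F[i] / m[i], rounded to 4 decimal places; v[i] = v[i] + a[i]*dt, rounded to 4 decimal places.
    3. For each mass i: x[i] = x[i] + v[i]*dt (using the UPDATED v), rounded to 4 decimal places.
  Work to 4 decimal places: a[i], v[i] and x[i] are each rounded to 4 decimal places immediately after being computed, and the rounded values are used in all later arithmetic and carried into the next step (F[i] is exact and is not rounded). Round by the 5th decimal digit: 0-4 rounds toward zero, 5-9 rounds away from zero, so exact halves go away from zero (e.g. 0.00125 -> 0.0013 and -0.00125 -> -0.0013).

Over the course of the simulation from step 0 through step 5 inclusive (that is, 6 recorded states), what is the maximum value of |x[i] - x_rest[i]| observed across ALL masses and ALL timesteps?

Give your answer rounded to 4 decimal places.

Answer: 2.6250

Derivation:
Step 0: x=[5.0000 6.0000] v=[1.0000 0.0000]
Step 1: x=[3.5000 7.0000] v=[-3.0000 2.0000]
Step 2: x=[2.5000 7.7500] v=[-2.0000 1.5000]
Step 3: x=[3.7500 7.3750] v=[2.5000 -0.7500]
Step 4: x=[5.6250 6.6875] v=[3.7500 -1.3750]
Step 5: x=[5.5625 6.9688] v=[-0.1250 0.5625]
Max displacement = 2.6250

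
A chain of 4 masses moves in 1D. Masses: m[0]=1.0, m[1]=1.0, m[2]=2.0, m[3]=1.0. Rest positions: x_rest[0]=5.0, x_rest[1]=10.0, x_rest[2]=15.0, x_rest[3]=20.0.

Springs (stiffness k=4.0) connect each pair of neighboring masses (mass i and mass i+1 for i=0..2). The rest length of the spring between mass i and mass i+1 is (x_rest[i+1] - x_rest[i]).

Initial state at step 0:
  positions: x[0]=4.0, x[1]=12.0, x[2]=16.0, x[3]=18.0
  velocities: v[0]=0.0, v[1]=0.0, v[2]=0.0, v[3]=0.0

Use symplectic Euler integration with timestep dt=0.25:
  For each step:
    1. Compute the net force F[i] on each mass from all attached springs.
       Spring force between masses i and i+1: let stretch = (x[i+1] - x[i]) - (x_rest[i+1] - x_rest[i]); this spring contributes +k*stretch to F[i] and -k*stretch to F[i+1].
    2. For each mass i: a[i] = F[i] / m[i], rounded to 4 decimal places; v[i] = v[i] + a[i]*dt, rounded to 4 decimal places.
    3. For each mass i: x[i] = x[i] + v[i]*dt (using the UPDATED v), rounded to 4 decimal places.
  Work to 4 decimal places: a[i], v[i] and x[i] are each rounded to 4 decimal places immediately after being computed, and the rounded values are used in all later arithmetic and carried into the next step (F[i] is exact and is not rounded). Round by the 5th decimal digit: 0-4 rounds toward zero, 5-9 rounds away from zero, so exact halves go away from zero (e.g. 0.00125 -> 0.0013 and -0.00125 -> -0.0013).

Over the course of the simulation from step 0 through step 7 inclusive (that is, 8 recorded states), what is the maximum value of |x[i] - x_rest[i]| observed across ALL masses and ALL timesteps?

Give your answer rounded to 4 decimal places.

Answer: 2.3873

Derivation:
Step 0: x=[4.0000 12.0000 16.0000 18.0000] v=[0.0000 0.0000 0.0000 0.0000]
Step 1: x=[4.7500 11.0000 15.7500 18.7500] v=[3.0000 -4.0000 -1.0000 3.0000]
Step 2: x=[5.8125 9.6250 15.2813 20.0000] v=[4.2500 -5.5000 -1.8750 5.0000]
Step 3: x=[6.5781 8.7110 14.6954 21.3203] v=[3.0625 -3.6562 -2.3438 5.2813]
Step 4: x=[6.6270 8.7598 14.1895 22.2344] v=[0.1954 0.1953 -2.0236 3.6564]
Step 5: x=[5.9591 9.6329 14.0105 22.3873] v=[-2.6718 3.4922 -0.7160 0.6115]
Step 6: x=[4.9596 10.6819 14.3314 21.6960] v=[-3.9980 4.1960 1.2836 -2.7653]
Step 7: x=[4.1407 11.2127 15.1167 20.4135] v=[-3.2757 2.1232 3.1412 -5.1299]
Max displacement = 2.3873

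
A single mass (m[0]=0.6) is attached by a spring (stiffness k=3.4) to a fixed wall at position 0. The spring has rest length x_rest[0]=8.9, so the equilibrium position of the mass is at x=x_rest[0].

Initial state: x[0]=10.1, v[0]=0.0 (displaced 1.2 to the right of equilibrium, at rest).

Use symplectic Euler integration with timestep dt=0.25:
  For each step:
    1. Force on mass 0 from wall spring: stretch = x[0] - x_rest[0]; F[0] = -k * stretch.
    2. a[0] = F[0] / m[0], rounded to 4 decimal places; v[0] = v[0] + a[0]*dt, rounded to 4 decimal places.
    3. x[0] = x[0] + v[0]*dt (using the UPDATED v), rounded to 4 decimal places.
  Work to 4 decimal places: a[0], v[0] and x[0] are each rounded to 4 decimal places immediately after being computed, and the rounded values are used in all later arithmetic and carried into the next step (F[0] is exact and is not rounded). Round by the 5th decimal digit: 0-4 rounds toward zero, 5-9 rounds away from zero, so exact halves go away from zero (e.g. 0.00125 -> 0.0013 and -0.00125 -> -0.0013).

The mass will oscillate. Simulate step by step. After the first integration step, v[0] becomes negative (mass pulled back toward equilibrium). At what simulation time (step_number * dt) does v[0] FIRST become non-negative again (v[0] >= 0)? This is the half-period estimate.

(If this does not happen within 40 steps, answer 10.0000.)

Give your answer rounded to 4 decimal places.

Step 0: x=[10.1000] v=[0.0000]
Step 1: x=[9.6750] v=[-1.7000]
Step 2: x=[8.9755] v=[-2.7979]
Step 3: x=[8.2493] v=[-2.9049]
Step 4: x=[7.7535] v=[-1.9831]
Step 5: x=[7.6638] v=[-0.3589]
Step 6: x=[8.0119] v=[1.3924]
First v>=0 after going negative at step 6, time=1.5000

Answer: 1.5000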